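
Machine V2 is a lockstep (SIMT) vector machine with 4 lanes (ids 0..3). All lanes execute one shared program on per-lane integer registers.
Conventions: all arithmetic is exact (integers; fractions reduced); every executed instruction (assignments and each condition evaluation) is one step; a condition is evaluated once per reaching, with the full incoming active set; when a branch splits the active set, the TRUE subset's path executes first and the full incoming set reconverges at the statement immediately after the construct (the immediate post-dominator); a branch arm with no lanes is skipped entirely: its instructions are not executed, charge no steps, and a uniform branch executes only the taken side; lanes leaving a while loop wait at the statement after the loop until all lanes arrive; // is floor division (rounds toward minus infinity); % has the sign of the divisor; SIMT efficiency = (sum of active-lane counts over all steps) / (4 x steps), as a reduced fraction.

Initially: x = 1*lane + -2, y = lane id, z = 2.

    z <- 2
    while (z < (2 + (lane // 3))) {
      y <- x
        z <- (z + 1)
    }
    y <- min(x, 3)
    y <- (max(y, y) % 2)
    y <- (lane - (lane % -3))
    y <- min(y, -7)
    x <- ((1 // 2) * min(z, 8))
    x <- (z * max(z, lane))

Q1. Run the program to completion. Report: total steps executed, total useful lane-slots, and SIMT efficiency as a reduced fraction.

Answer: 11 steps, 35 useful, 35/44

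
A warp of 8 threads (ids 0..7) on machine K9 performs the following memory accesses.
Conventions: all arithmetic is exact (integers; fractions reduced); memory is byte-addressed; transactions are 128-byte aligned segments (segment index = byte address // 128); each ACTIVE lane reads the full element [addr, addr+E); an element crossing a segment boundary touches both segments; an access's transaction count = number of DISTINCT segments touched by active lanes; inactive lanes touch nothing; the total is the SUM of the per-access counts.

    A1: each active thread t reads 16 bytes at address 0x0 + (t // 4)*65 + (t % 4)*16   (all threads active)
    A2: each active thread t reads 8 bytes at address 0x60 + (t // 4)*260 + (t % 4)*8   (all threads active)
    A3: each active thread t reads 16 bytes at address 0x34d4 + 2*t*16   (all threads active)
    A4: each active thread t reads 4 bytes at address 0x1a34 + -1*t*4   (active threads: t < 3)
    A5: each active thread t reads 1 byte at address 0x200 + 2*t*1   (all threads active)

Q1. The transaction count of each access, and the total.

A1: 2 transactions
A2: 3 transactions
A3: 3 transactions
A4: 1 transaction
A5: 1 transaction

Answer: 2,3,3,1,1; total 10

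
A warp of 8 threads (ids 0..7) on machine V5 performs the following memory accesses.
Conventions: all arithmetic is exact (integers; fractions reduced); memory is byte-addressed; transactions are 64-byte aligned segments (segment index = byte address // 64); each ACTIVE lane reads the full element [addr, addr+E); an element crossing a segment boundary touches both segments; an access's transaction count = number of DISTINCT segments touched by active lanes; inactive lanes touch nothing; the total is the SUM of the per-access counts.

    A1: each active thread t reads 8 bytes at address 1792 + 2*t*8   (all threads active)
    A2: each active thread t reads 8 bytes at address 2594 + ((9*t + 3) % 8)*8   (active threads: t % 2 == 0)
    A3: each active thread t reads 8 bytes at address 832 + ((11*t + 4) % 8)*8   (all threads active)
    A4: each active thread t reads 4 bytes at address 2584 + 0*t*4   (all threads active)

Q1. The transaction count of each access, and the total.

A1: 2 transactions
A2: 2 transactions
A3: 1 transaction
A4: 1 transaction

Answer: 2,2,1,1; total 6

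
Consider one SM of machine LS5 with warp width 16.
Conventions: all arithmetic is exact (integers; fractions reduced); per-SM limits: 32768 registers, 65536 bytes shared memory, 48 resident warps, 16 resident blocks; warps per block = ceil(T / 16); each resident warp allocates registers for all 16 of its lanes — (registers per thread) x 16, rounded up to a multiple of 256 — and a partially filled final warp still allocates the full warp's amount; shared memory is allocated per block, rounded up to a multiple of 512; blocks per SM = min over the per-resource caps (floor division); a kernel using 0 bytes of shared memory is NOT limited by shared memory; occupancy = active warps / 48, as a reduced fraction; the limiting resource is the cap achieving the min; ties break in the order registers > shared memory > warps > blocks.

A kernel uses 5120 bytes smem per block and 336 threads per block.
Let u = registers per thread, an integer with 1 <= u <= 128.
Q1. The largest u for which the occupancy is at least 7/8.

Answer: u = 48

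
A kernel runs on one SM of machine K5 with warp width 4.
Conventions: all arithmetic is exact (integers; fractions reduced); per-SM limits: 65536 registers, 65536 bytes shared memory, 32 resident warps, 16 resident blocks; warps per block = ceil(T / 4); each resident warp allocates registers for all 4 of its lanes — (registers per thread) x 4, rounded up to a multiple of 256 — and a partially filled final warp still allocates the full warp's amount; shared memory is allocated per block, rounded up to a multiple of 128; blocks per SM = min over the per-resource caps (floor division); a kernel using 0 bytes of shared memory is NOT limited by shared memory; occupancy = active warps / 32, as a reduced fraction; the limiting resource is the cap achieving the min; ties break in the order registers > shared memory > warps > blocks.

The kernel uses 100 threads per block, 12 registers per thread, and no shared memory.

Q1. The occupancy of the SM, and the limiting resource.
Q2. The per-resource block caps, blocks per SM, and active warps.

Answer: occupancy 25/32, limited by warps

registers: 10 blocks
shared memory: no limit (kernel uses none)
warps: 1 block
blocks: 16 blocks

Answer: 1 block, 25 active warps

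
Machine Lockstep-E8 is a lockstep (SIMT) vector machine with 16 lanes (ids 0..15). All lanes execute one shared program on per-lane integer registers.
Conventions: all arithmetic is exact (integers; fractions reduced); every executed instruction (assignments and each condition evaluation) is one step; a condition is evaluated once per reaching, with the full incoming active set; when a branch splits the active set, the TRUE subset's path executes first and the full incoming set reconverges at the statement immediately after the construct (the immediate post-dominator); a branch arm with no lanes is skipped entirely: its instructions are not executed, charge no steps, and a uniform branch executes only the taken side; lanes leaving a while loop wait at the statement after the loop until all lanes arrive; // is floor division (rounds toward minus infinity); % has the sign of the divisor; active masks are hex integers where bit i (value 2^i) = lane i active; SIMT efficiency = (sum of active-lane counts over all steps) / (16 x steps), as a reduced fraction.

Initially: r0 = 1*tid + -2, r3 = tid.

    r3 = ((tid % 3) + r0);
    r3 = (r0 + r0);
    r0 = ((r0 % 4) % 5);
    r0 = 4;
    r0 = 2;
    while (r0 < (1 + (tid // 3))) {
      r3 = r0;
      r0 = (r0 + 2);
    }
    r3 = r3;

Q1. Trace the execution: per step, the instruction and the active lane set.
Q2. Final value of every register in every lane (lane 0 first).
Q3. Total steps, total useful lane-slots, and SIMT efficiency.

step 0: r3 <- ((tid % 3) + r0)       0xffff
step 1: r3 <- (r0 + r0)              0xffff
step 2: r0 <- ((r0 % 4) % 5)         0xffff
step 3: r0 <- 4                      0xffff
step 4: r0 <- 2                      0xffff
step 5: eval (r0 < (1 + (tid // 3))) 0xffff
step 6: r3 <- r0                     0xffc0
step 7: r0 <- (r0 + 2)               0xffc0
step 8: eval (r0 < (1 + (tid // 3))) 0xffc0
step 9: r3 <- r0                     0xf000
step 10: r0 <- (r0 + 2)               0xf000
step 11: eval (r0 < (1 + (tid // 3))) 0xf000
step 12: r3 <- r3                     0xffff

Answer: 13 steps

r0: 2,2,2,2,2,2,4,4,4,4,4,4,6,6,6,6
r3: -4,-2,0,2,4,6,2,2,2,2,2,2,4,4,4,4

steps = 13; useful = 154; efficiency = 154/208 = 77/104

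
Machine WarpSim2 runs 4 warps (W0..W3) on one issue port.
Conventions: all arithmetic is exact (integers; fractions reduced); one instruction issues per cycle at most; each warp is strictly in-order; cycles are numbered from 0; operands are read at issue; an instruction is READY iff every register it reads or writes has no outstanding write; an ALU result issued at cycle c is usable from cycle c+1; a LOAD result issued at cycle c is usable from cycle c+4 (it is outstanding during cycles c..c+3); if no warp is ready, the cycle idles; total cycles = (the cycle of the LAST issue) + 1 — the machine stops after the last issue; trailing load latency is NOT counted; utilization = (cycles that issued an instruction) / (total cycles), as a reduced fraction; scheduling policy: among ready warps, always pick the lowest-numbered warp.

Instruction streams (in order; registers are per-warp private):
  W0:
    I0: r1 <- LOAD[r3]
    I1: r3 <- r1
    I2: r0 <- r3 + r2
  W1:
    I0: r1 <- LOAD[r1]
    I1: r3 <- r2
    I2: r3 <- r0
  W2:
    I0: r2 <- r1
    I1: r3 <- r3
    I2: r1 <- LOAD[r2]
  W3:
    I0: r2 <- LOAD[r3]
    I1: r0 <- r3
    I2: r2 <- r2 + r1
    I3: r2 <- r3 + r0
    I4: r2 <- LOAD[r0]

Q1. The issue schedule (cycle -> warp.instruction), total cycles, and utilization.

cycle 0: W0.I0
cycle 1: W1.I0
cycle 2: W1.I1
cycle 3: W1.I2
cycle 4: W0.I1
cycle 5: W0.I2
cycle 6: W2.I0
cycle 7: W2.I1
cycle 8: W2.I2
cycle 9: W3.I0
cycle 10: W3.I1
cycle 11: idle
cycle 12: idle
cycle 13: W3.I2
cycle 14: W3.I3
cycle 15: W3.I4

Answer: 16 cycles, utilization 7/8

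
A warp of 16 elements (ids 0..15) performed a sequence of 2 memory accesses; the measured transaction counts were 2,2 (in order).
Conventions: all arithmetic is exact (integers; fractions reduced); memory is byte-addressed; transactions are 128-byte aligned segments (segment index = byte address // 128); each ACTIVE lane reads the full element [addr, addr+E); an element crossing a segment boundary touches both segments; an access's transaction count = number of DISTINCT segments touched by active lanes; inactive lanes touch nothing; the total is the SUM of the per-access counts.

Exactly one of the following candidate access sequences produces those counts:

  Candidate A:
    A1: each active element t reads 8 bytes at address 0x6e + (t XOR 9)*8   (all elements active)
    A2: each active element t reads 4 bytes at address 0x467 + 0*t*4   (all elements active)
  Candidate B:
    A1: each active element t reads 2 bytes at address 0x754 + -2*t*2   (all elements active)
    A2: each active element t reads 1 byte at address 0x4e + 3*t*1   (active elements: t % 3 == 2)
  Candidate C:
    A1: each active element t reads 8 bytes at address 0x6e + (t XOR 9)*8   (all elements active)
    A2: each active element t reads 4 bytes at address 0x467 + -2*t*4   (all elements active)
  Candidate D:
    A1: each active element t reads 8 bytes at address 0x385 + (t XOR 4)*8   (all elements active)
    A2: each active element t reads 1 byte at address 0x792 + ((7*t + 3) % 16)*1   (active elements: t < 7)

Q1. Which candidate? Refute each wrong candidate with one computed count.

A: A2 gives 1 transaction, not 2
B: A1 gives 1 transaction, not 2
D: A2 gives 1 transaction, not 2
C: all counts match (2,2)

Answer: C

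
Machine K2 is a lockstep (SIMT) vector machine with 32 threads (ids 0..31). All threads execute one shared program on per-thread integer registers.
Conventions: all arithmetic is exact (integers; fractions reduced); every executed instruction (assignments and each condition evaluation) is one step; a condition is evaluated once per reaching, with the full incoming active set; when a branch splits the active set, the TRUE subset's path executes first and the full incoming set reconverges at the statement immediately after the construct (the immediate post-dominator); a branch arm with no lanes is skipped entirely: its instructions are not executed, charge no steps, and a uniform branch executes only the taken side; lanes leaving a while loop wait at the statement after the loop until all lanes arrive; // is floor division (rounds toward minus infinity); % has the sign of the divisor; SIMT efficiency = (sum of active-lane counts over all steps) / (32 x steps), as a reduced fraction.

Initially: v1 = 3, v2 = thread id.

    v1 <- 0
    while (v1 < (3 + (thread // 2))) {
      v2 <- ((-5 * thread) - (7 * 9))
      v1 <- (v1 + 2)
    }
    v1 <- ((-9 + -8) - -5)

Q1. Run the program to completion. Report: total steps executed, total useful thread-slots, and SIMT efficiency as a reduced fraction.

Answer: 30 steps, 624 useful, 13/20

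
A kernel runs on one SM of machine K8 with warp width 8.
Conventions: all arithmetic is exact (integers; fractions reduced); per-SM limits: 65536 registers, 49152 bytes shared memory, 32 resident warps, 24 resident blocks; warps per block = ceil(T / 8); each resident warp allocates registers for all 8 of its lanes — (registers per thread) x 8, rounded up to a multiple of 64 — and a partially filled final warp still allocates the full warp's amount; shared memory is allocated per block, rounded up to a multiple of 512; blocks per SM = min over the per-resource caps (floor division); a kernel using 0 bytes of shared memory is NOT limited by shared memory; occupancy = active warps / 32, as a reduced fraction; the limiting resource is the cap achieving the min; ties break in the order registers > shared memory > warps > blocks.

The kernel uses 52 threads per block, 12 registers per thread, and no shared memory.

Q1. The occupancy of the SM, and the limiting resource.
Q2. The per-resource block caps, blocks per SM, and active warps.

Answer: occupancy 7/8, limited by warps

registers: 73 blocks
shared memory: no limit (kernel uses none)
warps: 4 blocks
blocks: 24 blocks

Answer: 4 blocks, 28 active warps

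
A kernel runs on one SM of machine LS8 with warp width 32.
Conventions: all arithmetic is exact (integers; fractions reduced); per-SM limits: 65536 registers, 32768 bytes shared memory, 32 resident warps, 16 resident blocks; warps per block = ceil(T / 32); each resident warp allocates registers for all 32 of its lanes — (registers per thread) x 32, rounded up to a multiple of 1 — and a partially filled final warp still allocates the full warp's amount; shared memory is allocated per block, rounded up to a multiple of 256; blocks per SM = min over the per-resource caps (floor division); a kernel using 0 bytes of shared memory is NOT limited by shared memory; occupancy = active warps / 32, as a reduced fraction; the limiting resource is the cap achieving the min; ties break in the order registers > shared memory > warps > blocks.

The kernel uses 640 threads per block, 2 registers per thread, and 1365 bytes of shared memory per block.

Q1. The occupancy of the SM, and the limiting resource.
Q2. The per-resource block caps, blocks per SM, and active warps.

Answer: occupancy 5/8, limited by warps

registers: 51 blocks
shared memory: 21 blocks
warps: 1 block
blocks: 16 blocks

Answer: 1 block, 20 active warps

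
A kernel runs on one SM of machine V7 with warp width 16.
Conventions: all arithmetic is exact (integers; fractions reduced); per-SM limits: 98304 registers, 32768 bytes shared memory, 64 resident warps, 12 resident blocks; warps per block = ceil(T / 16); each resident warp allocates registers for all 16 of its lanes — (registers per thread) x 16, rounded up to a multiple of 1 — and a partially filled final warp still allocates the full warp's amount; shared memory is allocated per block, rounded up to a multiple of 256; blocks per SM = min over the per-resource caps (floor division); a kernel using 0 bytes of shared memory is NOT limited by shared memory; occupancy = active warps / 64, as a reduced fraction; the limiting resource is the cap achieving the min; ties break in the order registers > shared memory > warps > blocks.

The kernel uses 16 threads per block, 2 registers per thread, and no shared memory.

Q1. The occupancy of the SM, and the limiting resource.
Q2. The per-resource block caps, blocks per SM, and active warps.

Answer: occupancy 3/16, limited by blocks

registers: 3072 blocks
shared memory: no limit (kernel uses none)
warps: 64 blocks
blocks: 12 blocks

Answer: 12 blocks, 12 active warps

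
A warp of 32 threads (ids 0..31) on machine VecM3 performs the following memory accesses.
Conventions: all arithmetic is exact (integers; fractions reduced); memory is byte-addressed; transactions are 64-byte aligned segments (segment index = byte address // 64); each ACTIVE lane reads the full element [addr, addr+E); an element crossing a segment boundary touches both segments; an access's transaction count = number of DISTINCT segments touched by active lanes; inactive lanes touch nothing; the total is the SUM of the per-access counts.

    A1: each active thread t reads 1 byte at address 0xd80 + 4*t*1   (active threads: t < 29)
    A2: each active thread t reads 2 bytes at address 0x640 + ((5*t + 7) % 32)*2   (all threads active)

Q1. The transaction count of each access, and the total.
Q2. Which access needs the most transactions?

A1: 2 transactions
A2: 1 transaction

Answer: 2,1; total 3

Answer: A1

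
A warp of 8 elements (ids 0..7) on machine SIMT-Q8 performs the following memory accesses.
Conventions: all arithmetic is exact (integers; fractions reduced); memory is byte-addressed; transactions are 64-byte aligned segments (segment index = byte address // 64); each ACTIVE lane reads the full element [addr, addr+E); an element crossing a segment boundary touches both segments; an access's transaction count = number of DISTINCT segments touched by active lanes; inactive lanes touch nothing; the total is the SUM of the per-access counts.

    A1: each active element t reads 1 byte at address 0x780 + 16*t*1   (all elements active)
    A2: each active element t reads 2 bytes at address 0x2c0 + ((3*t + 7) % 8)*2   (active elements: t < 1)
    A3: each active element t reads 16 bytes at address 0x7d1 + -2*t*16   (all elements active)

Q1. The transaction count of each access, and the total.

A1: 2 transactions
A2: 1 transaction
A3: 5 transactions

Answer: 2,1,5; total 8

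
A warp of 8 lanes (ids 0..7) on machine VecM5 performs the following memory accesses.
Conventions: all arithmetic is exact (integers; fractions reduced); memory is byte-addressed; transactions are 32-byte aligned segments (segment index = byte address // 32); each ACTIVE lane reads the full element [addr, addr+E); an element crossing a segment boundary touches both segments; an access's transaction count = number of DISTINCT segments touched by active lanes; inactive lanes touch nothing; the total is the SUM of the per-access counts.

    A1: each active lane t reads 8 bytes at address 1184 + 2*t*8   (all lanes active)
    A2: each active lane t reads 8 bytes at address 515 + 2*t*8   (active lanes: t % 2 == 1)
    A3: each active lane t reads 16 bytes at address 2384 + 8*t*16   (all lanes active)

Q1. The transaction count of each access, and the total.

A1: 4 transactions
A2: 4 transactions
A3: 8 transactions

Answer: 4,4,8; total 16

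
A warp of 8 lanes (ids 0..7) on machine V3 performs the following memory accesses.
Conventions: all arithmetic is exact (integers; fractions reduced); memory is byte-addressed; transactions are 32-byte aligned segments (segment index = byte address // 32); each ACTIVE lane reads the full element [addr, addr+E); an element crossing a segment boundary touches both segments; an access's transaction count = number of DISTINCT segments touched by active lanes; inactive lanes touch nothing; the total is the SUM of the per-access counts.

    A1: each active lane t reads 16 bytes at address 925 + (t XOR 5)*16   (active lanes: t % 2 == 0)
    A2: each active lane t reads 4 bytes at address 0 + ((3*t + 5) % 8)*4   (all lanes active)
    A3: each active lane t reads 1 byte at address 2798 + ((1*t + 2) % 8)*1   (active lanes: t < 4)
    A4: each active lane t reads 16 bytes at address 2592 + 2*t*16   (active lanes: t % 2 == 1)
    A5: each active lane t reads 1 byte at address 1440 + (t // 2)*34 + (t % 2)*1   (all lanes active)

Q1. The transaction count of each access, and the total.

A1: 4 transactions
A2: 1 transaction
A3: 1 transaction
A4: 4 transactions
A5: 4 transactions

Answer: 4,1,1,4,4; total 14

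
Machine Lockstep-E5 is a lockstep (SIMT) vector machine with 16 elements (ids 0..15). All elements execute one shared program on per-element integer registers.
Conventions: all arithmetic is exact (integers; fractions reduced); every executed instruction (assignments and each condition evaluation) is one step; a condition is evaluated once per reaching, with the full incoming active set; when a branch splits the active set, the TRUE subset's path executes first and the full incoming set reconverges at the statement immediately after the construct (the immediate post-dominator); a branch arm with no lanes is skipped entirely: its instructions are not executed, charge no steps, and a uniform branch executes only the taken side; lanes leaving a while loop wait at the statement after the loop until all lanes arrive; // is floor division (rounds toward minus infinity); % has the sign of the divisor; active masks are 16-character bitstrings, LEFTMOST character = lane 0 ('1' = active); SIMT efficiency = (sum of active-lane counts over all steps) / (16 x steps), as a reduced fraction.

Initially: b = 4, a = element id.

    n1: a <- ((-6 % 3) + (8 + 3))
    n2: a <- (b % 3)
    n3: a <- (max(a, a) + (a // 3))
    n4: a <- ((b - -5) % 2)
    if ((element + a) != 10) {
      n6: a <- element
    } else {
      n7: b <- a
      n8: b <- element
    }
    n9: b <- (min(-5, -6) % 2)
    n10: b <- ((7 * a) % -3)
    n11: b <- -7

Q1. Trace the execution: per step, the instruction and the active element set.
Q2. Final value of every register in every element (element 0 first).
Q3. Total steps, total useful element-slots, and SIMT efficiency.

step 0: a <- ((-6 % 3) + (8 + 3))    1111111111111111
step 1: a <- (b % 3)                 1111111111111111
step 2: a <- (max(a, a) + (a // 3))  1111111111111111
step 3: a <- ((b - -5) % 2)          1111111111111111
step 4: eval ((element + a) != 10)   1111111111111111
step 5: a <- element                 1111111110111111
step 6: b <- a                       0000000001000000
step 7: b <- element                 0000000001000000
step 8: b <- (min(-5, -6) % 2)       1111111111111111
step 9: b <- ((7 * a) % -3)          1111111111111111
step 10: b <- -7                      1111111111111111

Answer: 11 steps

b: -7,-7,-7,-7,-7,-7,-7,-7,-7,-7,-7,-7,-7,-7,-7,-7
a: 0,1,2,3,4,5,6,7,8,1,10,11,12,13,14,15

steps = 11; useful = 145; efficiency = 145/176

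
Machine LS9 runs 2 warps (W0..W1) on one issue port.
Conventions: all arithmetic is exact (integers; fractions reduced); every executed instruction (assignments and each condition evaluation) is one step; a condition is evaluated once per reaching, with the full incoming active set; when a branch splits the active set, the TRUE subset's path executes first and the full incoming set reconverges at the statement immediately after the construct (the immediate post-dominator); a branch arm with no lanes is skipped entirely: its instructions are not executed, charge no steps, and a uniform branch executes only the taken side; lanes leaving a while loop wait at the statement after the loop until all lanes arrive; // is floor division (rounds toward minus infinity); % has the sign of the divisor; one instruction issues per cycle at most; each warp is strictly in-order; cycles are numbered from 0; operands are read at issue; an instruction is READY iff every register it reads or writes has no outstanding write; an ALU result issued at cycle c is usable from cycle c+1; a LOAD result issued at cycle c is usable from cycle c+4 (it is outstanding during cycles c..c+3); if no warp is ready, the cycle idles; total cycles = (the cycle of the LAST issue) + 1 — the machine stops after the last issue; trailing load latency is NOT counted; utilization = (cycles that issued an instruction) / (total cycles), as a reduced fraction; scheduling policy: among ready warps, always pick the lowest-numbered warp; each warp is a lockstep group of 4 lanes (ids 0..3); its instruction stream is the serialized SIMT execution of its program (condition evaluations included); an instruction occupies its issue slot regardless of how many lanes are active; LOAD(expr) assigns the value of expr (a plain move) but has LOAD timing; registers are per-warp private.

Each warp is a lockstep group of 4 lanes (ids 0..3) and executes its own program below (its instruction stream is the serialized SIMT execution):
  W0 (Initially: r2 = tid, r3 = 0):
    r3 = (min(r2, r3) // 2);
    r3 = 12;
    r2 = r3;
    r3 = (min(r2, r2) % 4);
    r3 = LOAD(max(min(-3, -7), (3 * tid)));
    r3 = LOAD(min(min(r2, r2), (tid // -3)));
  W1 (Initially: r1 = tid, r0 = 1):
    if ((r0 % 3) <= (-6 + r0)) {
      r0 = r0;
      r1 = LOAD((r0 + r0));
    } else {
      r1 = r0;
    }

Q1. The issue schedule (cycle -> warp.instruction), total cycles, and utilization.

cycle 0: W0.I0
cycle 1: W0.I1
cycle 2: W0.I2
cycle 3: W0.I3
cycle 4: W0.I4
cycle 5: W1.I0
cycle 6: W1.I1
cycle 7: idle
cycle 8: W0.I5

Answer: 9 cycles, utilization 8/9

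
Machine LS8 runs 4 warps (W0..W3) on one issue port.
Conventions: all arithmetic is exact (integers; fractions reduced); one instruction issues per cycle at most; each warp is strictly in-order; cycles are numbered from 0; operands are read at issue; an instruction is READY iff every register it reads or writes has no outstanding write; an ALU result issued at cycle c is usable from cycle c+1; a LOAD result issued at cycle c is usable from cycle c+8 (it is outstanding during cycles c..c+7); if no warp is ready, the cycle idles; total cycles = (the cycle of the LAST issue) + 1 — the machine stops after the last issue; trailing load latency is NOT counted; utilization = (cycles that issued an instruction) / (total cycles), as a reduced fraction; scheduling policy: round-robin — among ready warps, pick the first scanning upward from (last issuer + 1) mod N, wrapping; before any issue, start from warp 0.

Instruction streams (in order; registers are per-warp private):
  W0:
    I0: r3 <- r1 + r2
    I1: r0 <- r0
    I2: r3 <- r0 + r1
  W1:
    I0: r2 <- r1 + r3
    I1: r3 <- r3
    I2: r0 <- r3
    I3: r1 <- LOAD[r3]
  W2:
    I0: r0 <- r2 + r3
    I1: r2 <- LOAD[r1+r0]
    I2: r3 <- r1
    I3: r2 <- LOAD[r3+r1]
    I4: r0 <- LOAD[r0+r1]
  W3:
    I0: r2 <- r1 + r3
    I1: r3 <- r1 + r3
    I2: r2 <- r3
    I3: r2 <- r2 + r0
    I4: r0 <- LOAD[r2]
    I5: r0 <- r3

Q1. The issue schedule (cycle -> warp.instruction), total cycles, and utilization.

cycle 0: W0.I0
cycle 1: W1.I0
cycle 2: W2.I0
cycle 3: W3.I0
cycle 4: W0.I1
cycle 5: W1.I1
cycle 6: W2.I1
cycle 7: W3.I1
cycle 8: W0.I2
cycle 9: W1.I2
cycle 10: W2.I2
cycle 11: W3.I2
cycle 12: W1.I3
cycle 13: W3.I3
cycle 14: W2.I3
cycle 15: W3.I4
cycle 16: W2.I4
cycle 17: idle
cycle 18: idle
cycle 19: idle
cycle 20: idle
cycle 21: idle
cycle 22: idle
cycle 23: W3.I5

Answer: 24 cycles, utilization 3/4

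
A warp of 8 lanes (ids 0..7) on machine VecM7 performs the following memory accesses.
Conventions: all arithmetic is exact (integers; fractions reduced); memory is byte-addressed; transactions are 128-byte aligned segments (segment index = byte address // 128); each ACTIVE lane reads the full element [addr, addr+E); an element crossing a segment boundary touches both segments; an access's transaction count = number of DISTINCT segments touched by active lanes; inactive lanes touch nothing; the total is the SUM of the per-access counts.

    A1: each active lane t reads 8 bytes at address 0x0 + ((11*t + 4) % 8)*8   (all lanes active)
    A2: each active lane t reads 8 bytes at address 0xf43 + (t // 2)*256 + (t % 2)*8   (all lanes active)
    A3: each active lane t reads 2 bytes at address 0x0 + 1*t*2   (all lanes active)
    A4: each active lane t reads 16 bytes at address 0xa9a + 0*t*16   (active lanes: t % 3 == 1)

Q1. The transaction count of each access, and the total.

A1: 1 transaction
A2: 4 transactions
A3: 1 transaction
A4: 1 transaction

Answer: 1,4,1,1; total 7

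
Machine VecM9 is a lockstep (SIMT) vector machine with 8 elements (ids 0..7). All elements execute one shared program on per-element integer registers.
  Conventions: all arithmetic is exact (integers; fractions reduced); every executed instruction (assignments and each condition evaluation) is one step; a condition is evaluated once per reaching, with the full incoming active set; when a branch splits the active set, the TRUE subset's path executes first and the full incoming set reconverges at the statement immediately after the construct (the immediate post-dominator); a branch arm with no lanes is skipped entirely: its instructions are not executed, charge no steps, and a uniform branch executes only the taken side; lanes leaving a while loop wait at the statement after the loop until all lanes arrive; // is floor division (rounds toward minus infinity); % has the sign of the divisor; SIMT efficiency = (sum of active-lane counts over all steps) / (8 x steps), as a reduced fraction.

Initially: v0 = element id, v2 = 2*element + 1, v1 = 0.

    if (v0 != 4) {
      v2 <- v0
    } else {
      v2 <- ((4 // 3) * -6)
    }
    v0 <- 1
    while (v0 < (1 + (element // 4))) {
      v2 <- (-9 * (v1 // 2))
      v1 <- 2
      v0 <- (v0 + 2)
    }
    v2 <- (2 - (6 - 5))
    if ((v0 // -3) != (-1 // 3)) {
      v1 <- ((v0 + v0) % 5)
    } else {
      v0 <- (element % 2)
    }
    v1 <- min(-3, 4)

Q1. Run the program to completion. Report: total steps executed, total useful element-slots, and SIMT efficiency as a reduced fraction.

Answer: 13 steps, 80 useful, 10/13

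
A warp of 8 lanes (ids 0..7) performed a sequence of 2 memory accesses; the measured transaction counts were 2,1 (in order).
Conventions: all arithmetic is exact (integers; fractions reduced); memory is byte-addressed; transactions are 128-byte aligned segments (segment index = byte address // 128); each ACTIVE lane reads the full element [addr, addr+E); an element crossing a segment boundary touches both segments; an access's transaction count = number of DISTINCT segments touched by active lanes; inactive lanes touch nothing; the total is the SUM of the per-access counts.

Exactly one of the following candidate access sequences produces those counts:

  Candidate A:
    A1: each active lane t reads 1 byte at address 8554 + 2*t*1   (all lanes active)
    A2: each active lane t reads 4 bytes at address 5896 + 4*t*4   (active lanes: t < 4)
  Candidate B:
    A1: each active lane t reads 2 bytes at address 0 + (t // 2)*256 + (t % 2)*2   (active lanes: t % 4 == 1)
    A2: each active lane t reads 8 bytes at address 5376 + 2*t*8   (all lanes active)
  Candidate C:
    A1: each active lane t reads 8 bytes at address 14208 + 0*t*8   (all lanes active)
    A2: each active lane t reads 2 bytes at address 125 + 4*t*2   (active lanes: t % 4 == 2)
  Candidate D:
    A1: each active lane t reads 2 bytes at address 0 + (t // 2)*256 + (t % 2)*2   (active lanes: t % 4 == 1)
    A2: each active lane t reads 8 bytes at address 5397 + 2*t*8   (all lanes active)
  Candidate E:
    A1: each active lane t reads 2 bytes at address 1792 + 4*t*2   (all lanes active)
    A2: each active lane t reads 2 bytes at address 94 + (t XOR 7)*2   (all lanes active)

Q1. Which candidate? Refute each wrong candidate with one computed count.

A: A1 gives 1 transaction, not 2
C: A1 gives 1 transaction, not 2
D: A2 gives 2 transactions, not 1
E: A1 gives 1 transaction, not 2
B: all counts match (2,1)

Answer: B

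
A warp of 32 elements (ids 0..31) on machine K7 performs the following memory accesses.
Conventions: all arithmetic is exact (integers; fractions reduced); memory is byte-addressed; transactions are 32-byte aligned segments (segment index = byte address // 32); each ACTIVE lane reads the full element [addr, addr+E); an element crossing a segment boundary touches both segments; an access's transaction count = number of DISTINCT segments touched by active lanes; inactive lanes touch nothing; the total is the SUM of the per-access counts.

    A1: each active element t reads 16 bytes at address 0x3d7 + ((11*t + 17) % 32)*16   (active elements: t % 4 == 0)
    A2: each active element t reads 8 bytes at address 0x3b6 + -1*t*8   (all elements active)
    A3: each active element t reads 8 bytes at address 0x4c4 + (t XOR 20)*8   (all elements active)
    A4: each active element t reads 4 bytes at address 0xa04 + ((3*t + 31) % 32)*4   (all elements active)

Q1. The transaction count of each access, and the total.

A1: 8 transactions
A2: 9 transactions
A3: 9 transactions
A4: 5 transactions

Answer: 8,9,9,5; total 31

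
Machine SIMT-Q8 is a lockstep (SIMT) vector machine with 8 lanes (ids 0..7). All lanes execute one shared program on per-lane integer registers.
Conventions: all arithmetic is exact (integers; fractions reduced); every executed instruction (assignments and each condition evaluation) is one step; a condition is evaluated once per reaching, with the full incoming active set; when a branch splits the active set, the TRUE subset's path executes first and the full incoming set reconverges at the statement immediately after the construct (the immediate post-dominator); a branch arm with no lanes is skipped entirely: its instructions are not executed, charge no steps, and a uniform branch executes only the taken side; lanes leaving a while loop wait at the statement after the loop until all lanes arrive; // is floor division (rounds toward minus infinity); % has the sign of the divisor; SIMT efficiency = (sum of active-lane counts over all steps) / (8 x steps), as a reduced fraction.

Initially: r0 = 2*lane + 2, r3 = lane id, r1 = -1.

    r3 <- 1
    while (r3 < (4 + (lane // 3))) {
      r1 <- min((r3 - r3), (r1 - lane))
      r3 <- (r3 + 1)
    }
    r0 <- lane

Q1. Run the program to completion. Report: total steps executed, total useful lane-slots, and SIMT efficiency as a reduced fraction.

Answer: 18 steps, 117 useful, 13/16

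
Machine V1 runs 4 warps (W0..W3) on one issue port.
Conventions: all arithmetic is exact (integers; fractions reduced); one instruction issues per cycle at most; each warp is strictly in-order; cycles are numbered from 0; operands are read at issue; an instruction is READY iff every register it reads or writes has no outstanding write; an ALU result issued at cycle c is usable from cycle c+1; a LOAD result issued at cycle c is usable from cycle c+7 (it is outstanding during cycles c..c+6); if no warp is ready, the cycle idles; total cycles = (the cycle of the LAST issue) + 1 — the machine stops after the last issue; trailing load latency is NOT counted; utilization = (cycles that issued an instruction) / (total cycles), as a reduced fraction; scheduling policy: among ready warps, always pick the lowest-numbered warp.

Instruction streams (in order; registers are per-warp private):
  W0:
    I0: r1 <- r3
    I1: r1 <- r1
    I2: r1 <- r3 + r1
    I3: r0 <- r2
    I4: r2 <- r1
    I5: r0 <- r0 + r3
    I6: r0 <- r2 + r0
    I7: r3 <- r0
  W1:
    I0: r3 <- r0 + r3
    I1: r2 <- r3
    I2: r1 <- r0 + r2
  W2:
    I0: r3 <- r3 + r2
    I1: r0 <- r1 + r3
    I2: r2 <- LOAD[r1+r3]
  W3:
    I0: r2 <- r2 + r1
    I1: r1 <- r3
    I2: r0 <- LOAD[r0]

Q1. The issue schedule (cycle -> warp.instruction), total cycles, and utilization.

cycle 0: W0.I0
cycle 1: W0.I1
cycle 2: W0.I2
cycle 3: W0.I3
cycle 4: W0.I4
cycle 5: W0.I5
cycle 6: W0.I6
cycle 7: W0.I7
cycle 8: W1.I0
cycle 9: W1.I1
cycle 10: W1.I2
cycle 11: W2.I0
cycle 12: W2.I1
cycle 13: W2.I2
cycle 14: W3.I0
cycle 15: W3.I1
cycle 16: W3.I2

Answer: 17 cycles, utilization 1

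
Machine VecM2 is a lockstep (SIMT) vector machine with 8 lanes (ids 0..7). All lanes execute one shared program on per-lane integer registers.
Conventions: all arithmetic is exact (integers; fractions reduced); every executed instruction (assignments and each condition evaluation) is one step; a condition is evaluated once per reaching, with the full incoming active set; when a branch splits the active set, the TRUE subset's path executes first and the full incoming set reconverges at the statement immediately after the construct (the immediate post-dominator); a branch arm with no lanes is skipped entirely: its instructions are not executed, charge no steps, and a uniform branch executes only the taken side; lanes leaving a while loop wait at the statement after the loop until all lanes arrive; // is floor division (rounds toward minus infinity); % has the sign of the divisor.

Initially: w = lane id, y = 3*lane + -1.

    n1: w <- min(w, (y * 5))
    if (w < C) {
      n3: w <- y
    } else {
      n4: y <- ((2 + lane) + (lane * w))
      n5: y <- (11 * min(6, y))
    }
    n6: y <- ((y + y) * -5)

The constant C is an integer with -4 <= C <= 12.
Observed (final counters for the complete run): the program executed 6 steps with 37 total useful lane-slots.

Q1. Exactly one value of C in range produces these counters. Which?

Answer: C = 3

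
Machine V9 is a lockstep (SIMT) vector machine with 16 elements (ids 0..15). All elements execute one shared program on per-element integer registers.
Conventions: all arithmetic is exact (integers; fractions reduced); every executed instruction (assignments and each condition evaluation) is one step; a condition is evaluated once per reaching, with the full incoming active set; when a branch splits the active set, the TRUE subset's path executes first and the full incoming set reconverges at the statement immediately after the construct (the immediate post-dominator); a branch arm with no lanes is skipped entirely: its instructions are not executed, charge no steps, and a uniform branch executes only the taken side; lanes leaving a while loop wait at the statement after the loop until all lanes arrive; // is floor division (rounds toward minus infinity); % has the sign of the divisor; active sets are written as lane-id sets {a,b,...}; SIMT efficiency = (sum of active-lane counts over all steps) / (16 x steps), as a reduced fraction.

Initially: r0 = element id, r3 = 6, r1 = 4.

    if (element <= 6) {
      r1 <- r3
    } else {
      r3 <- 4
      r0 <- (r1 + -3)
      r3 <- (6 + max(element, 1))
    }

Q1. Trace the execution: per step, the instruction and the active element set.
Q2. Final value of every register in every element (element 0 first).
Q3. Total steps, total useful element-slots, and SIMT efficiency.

step 0: eval (element <= 6)          {0,1,2,3,4,5,6,7,8,9,10,11,12,13,14,15}
step 1: r1 <- r3                     {0,1,2,3,4,5,6}
step 2: r3 <- 4                      {7,8,9,10,11,12,13,14,15}
step 3: r0 <- (r1 + -3)              {7,8,9,10,11,12,13,14,15}
step 4: r3 <- (6 + max(element, 1))  {7,8,9,10,11,12,13,14,15}

Answer: 5 steps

r0: 0,1,2,3,4,5,6,1,1,1,1,1,1,1,1,1
r3: 6,6,6,6,6,6,6,13,14,15,16,17,18,19,20,21
r1: 6,6,6,6,6,6,6,4,4,4,4,4,4,4,4,4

steps = 5; useful = 50; efficiency = 50/80 = 5/8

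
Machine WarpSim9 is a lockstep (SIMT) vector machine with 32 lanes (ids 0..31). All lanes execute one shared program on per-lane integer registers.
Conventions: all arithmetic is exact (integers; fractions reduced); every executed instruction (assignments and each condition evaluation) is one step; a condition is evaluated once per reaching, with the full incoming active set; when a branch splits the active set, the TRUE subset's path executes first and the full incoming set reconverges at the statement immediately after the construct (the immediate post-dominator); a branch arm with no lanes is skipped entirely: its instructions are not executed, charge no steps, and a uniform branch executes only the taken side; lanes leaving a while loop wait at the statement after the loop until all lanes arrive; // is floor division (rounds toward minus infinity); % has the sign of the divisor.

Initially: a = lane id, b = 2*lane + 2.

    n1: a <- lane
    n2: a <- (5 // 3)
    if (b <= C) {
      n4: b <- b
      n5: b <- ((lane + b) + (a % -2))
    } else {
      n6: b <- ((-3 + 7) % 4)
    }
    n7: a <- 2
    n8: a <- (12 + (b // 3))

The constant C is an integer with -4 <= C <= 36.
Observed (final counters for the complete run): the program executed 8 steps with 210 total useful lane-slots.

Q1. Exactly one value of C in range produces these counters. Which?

Answer: C = 36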